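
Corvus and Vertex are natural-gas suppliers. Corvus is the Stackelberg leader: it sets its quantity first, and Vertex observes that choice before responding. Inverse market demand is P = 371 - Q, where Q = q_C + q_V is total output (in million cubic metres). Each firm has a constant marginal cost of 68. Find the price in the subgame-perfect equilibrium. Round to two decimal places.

143.75

Solve by backward induction. Given q_C, the follower Vertex maximises π_V = (371 - q_C - q_V)q_V - 68q_V.
Setting the follower's marginal profit to zero, 303 - q_C - 2q_V = 0, i.e. q_V = (303 - q_C)/2.
The leader anticipates this reaction. Substituting into P = 371 - Q gives P = 439/2 - (1/2)q_C, so π_C = (439/2 - (1/2)q_C)q_C - 68q_C.
Leader FOC: 303/2 - q_C = 0, so q_C = 303/2.
Then q_V = (303 - 303/2)/2 = 303/4.
Total output Q = 909/4, so price P = 371 - 909/4 = 575/4.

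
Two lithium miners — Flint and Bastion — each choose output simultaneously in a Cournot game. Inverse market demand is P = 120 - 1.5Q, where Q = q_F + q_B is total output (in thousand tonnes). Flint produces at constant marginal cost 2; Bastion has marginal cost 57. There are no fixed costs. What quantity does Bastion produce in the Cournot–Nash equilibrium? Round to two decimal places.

1.78

Flint's profit: π_F = (120 - 1.5Q)q_F - (2q_F). Setting ∂π_F/∂q_F = 0: 118 - 3q_F - (3/2)(q_B) = 0.
Bastion's first-order condition: 63 - 3q_B - (3/2)(q_F) = 0.
So q_F = (118 - (3/2)q_B)/3 and q_B = (63 - (3/2)q_F)/3.
Substituting one into the other gives q_F = 346/9 and q_B = 16/9.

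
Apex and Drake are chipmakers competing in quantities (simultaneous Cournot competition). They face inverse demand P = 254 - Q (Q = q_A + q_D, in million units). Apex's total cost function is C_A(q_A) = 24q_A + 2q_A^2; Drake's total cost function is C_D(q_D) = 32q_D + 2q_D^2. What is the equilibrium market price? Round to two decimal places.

189.43

Apex's profit: π_A = (254 - Q)q_A - (24q_A + 2q_A²). Setting ∂π_A/∂q_A = 0: 230 - 6q_A - (q_D) = 0.
Drake's first-order condition: 222 - 6q_D - (q_A) = 0.
So q_A = (230 - q_D)/6 and q_D = (222 - q_A)/6.
Substituting one into the other gives q_A = 1158/35 and q_D = 1102/35.
Total output Q = 452/7, so price P = 254 - 452/7 = 1326/7.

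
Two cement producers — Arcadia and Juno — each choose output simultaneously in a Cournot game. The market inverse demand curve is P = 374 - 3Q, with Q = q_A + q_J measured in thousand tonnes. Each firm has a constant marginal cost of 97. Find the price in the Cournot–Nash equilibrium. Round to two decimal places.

189.33

Each firm earns π_i = (374 - 3Q)q_i - 97q_i.
Setting ∂π_i/∂q_i = 0 with rivals' quantities fixed: 277 - 6q_i - 3q_j = 0.
With identical firms every q_j equals q_i, so q_j = q_i and 277 = 9q_i, giving q_i = 277/9.
Total output Q = 554/9, so price P = 374 - 3·(554/9) = 568/3.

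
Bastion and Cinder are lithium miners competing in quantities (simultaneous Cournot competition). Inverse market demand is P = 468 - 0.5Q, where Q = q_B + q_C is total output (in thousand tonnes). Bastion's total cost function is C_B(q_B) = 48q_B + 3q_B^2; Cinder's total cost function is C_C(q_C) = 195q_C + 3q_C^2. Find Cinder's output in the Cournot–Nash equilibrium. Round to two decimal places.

34.89

Bastion's profit: π_B = (468 - 0.5Q)q_B - (48q_B + 3q_B²). Setting ∂π_B/∂q_B = 0: 420 - 7q_B - (1/2)(q_C) = 0.
Cinder's first-order condition: 273 - 7q_C - (1/2)(q_B) = 0.
So q_B = (420 - (1/2)q_C)/7 and q_C = (273 - (1/2)q_B)/7.
Substituting one into the other gives q_B = 57.5077 and q_C = 34.8923.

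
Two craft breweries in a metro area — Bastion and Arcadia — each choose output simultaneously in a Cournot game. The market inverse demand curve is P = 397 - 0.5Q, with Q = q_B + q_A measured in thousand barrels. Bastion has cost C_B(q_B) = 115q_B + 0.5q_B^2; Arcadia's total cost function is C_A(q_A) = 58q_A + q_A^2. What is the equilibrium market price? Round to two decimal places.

Bastion's profit: π_B = (397 - 0.5Q)q_B - (115q_B + (1/2)q_B²). Setting ∂π_B/∂q_B = 0: 282 - 2q_B - (1/2)(q_A) = 0.
Arcadia's profit: π_A = (397 - 0.5Q)q_A - (58q_A + q_A²). Setting ∂π_A/∂q_A = 0: 339 - 3q_A - (1/2)(q_B) = 0.
Rearranging gives the reaction functions q_B = (282 - (1/2)q_A)/2 and q_A = (339 - (1/2)q_B)/3.
Substituting one into the other gives q_B = 117.6522 and q_A = 93.3913.
Total output Q = 211.0435, so price P = 397 - (1/2)·211.0435 = 291.4783.

291.48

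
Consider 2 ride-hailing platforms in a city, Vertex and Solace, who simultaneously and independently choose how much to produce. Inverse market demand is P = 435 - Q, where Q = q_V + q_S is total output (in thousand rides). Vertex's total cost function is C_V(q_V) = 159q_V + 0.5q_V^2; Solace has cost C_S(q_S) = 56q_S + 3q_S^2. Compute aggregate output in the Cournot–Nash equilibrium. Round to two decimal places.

116.96

Vertex's profit: π_V = (435 - Q)q_V - (159q_V + (1/2)q_V²). Setting ∂π_V/∂q_V = 0: 276 - 3q_V - (q_S) = 0.
Solace's first-order condition: 379 - 8q_S - (q_V) = 0.
Best responses: q_V = (276 - q_S)/3, q_S = (379 - q_V)/8.
Solving the pair: q_V = 1829/23, q_S = 861/23.
Total output Q = 1829/23 + 861/23 = 116.9565.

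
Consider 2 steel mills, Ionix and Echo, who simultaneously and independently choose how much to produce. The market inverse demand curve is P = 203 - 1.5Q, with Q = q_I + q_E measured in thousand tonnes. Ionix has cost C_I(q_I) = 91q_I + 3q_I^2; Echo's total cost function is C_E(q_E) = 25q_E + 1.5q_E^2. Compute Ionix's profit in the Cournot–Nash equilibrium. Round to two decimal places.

275.61

Ionix's profit: π_I = (203 - 1.5Q)q_I - (91q_I + 3q_I²). Setting ∂π_I/∂q_I = 0: 112 - 9q_I - (3/2)(q_E) = 0.
Echo's profit: π_E = (203 - 1.5Q)q_E - (25q_E + (3/2)q_E²). Setting ∂π_E/∂q_E = 0: 178 - 6q_E - (3/2)(q_I) = 0.
Rearranging gives the reaction functions q_I = (112 - (3/2)q_E)/9 and q_E = (178 - (3/2)q_I)/6.
Substituting one into the other gives q_I = 180/23 and q_E = 1912/69.
Price P = 203 - (3/2)·35.5362 = 149.6957.
Ionix's profit: 149.6957·(180/23) - 91·(180/23) - 3(180/23)² = 275.6144.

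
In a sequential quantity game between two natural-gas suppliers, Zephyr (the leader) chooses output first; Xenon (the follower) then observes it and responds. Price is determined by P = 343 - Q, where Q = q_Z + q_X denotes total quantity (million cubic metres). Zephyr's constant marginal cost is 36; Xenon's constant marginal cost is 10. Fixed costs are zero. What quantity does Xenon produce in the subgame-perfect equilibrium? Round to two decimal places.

The follower Xenon best-responds to any q_Z: π_X = (343 - Q)q_X - 10q_X.
∂π_X/∂q_X = 333 - q_Z - 2q_X = 0 gives the reaction function q_X = (333 - q_Z)/2.
The leader anticipates this reaction. Substituting into P = 343 - Q gives P = 353/2 - (1/2)q_Z, so π_Z = (353/2 - (1/2)q_Z)q_Z - 36q_Z.
Leader FOC: 281/2 - q_Z = 0, so q_Z = 281/2.
Then q_X = (333 - 281/2)/2 = 385/4.

96.25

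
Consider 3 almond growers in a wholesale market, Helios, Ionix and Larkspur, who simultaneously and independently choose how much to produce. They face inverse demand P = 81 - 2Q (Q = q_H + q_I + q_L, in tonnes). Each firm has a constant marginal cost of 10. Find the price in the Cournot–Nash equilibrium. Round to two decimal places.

27.75

A representative firm's profit is π_i = q_i(81 - 2Q) - 10q_i.
Setting ∂π_i/∂q_i = 0 with rivals' quantities fixed: 71 - 4q_i - 2·Σ_{j≠i} q_j = 0.
By symmetry each firm produces the same amount; substituting Σ_{j≠i} q_j = 2q_i yields q_i = 71/8.
Total output Q = 213/8, so price P = 81 - 2·(213/8) = 111/4.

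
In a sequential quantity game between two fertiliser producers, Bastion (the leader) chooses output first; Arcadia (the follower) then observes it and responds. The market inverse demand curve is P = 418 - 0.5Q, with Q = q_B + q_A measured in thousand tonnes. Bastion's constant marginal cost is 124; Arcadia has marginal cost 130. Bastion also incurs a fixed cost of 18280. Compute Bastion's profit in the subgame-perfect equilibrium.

Solve by backward induction. Given q_B, the follower Arcadia maximises π_A = (418 - (1/2)q_B - (1/2)q_A)q_A - 130q_A.
Follower FOC: 288 - (1/2)q_B - q_A = 0, so q_A(q_B) = (288 - (1/2)q_B).
The leader anticipates this reaction. Substituting into P = 418 - 0.5Q gives P = 274 - (1/4)q_B, so π_B = (274 - (1/4)q_B)q_B - 124q_B.
Leader FOC: 150 - (1/2)q_B = 0, so q_B = 300.
Then q_A = (288 - (1/2)·300) = 138.
Price P = 418 - (1/2)·438 = 199.
Bastion's profit: (199 - 124)·300 - 18280 = 4220.

4220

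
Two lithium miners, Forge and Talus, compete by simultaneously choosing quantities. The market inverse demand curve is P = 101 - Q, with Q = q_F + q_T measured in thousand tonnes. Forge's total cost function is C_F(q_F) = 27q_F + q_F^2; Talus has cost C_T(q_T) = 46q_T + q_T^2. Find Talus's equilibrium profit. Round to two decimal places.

189.48

Forge's profit: π_F = (101 - Q)q_F - (27q_F + q_F²). Setting ∂π_F/∂q_F = 0: 74 - 4q_F - (q_T) = 0.
Talus's profit: π_T = (101 - Q)q_T - (46q_T + q_T²). Setting ∂π_T/∂q_T = 0: 55 - 4q_T - (q_F) = 0.
So q_F = (74 - q_T)/4 and q_T = (55 - q_F)/4.
Substituting one into the other gives q_F = 241/15 and q_T = 146/15.
Price P = 101 - 129/5 = 376/5.
Talus's profit: (376/5)·(146/15) - 46·(146/15) - (146/15)² = 189.4756.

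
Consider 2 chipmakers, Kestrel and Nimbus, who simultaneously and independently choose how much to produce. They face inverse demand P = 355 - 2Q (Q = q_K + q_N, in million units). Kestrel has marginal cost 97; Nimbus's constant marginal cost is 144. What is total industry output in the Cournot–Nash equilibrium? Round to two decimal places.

78.17

Kestrel's profit: π_K = (355 - 2Q)q_K - (97q_K). Setting ∂π_K/∂q_K = 0: 258 - 4q_K - 2(q_N) = 0.
Nimbus's first-order condition: 211 - 4q_N - 2(q_K) = 0.
So q_K = (258 - 2q_N)/4 and q_N = (211 - 2q_K)/4.
Solving the pair: q_K = 305/6, q_N = 82/3.
Total output Q = 305/6 + 82/3 = 469/6.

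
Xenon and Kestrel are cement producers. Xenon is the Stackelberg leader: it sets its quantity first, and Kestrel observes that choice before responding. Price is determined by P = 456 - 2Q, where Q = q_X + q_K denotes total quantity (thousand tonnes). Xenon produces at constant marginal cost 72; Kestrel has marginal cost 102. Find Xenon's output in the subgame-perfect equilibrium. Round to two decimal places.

103.50

The follower Kestrel best-responds to any q_X: π_K = (456 - 2Q)q_K - 102q_K.
Follower FOC: 354 - 2q_X - 4q_K = 0, so q_K(q_X) = (354 - 2q_X)/4.
Xenon substitutes q_K(q_X) into its own profit: π_X = q_X(456 - 2q_X - (354 - 2q_X)/2) - 72q_X = (279 - q_X)q_X - 72q_X.
Maximising: ∂π_X/∂q_X = 207 - 2q_X = 0, giving q_X = 207/2.
Then q_K = (354 - 2·(207/2))/4 = 147/4.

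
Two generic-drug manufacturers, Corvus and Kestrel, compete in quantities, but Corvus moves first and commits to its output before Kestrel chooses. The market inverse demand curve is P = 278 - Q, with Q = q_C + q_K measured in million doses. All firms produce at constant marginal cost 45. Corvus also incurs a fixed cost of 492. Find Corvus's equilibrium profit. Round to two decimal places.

Solve by backward induction. Given q_C, the follower Kestrel maximises π_K = (278 - q_C - q_K)q_K - 45q_K.
∂π_K/∂q_K = 233 - q_C - 2q_K = 0 gives the reaction function q_K = (233 - q_C)/2.
The leader anticipates this reaction. Substituting into P = 278 - Q gives P = 323/2 - (1/2)q_C, so π_C = (323/2 - (1/2)q_C)q_C - 45q_C.
Maximising: ∂π_C/∂q_C = 233/2 - q_C = 0, giving q_C = 233/2.
Then q_K = (233 - 233/2)/2 = 233/4.
Price P = 278 - 699/4 = 413/4.
Corvus's profit: (413/4 - 45)·(233/2) - 492 = 6294.1250.

6294.13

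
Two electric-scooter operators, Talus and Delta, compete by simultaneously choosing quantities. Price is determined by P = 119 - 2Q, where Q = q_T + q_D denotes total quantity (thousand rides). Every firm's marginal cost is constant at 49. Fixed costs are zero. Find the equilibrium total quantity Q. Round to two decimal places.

23.33

A representative firm's profit is π_i = q_i(119 - 2Q) - 49q_i.
Setting ∂π_i/∂q_i = 0 with rivals' quantities fixed: 70 - 4q_i - 2q_j = 0.
By symmetry each firm produces the same amount; substituting q_j = q_i yields q_i = 70/6 = 35/3.
Total output Q = 35/3 + 35/3 = 70/3.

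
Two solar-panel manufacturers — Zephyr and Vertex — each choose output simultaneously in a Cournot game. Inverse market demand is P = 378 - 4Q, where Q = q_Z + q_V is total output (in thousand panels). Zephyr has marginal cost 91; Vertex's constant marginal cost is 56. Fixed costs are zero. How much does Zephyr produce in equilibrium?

21

Zephyr's profit: π_Z = (378 - 4Q)q_Z - (91q_Z). Setting ∂π_Z/∂q_Z = 0: 287 - 8q_Z - 4(q_V) = 0.
Vertex's profit: π_V = (378 - 4Q)q_V - (56q_V). Setting ∂π_V/∂q_V = 0: 322 - 8q_V - 4(q_Z) = 0.
So q_Z = (287 - 4q_V)/8 and q_V = (322 - 4q_Z)/8.
Solving the pair: q_Z = 21, q_V = 119/4.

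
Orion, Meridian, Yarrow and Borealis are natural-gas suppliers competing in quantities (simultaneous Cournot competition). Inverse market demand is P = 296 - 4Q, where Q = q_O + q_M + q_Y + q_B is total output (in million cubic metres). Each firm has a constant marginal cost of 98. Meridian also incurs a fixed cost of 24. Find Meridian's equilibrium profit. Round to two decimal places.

A representative firm's profit is π_i = q_i(296 - 4Q) - 98q_i.
Setting ∂π_i/∂q_i = 0 with rivals' quantities fixed: 198 - 8q_i - 4·Σ_{j≠i} q_j = 0.
By symmetry each firm produces the same amount; substituting Σ_{j≠i} q_j = 3q_i yields q_i = 198/20 = 99/10.
Price P = 296 - 4·(198/5) = 688/5.
Meridian's profit: (688/5 - 98)·(99/10) - 24 = 368.0400.

368.04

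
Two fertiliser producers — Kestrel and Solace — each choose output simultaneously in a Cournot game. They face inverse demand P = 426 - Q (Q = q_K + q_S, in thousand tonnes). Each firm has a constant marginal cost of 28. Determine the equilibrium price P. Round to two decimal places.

160.67

A representative firm's profit is π_i = q_i(426 - Q) - 28q_i.
First-order condition (treating rivals' output as given): 398 - 2q_i - q_j = 0.
With identical firms every q_j equals q_i, so q_j = q_i and 398 = 3q_i, giving q_i = 398/3.
Total output Q = 796/3, so price P = 426 - 796/3 = 482/3.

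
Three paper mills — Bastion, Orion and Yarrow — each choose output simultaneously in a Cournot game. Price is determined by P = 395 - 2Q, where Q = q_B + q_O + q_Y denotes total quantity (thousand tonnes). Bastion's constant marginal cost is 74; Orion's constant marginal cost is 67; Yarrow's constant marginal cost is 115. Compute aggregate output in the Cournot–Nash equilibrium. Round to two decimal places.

116.13

Bastion's profit: π_B = (395 - 2Q)q_B - (74q_B). Setting ∂π_B/∂q_B = 0: 321 - 4q_B - 2(q_O + q_Y) = 0.
Orion's profit: π_O = (395 - 2Q)q_O - (67q_O). Setting ∂π_O/∂q_O = 0: 328 - 4q_O - 2(q_B + q_Y) = 0.
Yarrow's first-order condition: 280 - 4q_Y - 2(q_B + q_O) = 0.
Summing all 3 equations gives 929 − 8Q = 0, hence Q = 929/8.
Back-substituting: q_B = (321 − 929/4)/2 = 355/8, q_O = (328 − 929/4)/2 = 383/8, q_Y = (280 − 929/4)/2 = 191/8.
Total output Q = 355/8 + 383/8 + 191/8 = 929/8.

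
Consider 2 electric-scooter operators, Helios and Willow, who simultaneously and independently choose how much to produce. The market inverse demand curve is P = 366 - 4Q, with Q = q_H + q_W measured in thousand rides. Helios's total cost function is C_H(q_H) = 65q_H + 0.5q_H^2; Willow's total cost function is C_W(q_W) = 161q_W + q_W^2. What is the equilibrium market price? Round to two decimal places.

212.97

Helios's profit: π_H = (366 - 4Q)q_H - (65q_H + (1/2)q_H²). Setting ∂π_H/∂q_H = 0: 301 - 9q_H - 4(q_W) = 0.
Willow's first-order condition: 205 - 10q_W - 4(q_H) = 0.
Rearranging gives the reaction functions q_H = (301 - 4q_W)/9 and q_W = (205 - 4q_H)/10.
Substituting one into the other gives q_H = 1095/37 and q_W = 641/74.
Total output Q = 38.2568, so price P = 366 - 4·38.2568 = 212.9730.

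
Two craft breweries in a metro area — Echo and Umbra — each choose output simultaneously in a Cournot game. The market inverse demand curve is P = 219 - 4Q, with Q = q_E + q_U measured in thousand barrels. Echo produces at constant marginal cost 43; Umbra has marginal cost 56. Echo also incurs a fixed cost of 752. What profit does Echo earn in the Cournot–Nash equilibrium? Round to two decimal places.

Echo's profit: π_E = (219 - 4Q)q_E - (43q_E). Setting ∂π_E/∂q_E = 0: 176 - 8q_E - 4(q_U) = 0.
Umbra's profit: π_U = (219 - 4Q)q_U - (56q_U). Setting ∂π_U/∂q_U = 0: 163 - 8q_U - 4(q_E) = 0.
So q_E = (176 - 4q_U)/8 and q_U = (163 - 4q_E)/8.
Substituting one into the other gives q_E = 63/4 and q_U = 25/2.
Price P = 219 - 4·(113/4) = 106.
Echo's profit: (106 - 43)·(63/4) - 752 = 961/4.

240.25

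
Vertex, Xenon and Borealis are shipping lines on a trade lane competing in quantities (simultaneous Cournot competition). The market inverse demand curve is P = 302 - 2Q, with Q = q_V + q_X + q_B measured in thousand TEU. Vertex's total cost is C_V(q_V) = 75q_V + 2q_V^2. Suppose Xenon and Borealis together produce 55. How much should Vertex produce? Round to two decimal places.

With rivals' combined output fixed at 55, Vertex's profit is π_V = (302 - 2·55 - 2q_V)q_V - (75q_V + 2q_V²) = (192 - 2q_V)q_V - (75q_V + 2q_V²).
∂π_V/∂q_V = 117 - 8q_V = 0, so q_V = 117/8.

14.63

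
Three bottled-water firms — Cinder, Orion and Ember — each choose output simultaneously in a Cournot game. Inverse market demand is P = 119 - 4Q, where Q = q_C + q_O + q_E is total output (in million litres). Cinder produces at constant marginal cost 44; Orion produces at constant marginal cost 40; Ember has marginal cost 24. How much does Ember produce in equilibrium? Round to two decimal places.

8.19

Cinder's profit: π_C = (119 - 4Q)q_C - (44q_C). Setting ∂π_C/∂q_C = 0: 75 - 8q_C - 4(q_O + q_E) = 0.
Orion's profit: π_O = (119 - 4Q)q_O - (40q_O). Setting ∂π_O/∂q_O = 0: 79 - 8q_O - 4(q_C + q_E) = 0.
Ember's profit: π_E = (119 - 4Q)q_E - (24q_E). Setting ∂π_E/∂q_E = 0: 95 - 8q_E - 4(q_C + q_O) = 0.
Summing all 3 equations gives 249 − 16Q = 0, hence Q = 249/16.
Back-substituting: q_C = (75 − 249/4)/4 = 51/16, q_O = (79 − 249/4)/4 = 67/16, q_E = (95 − 249/4)/4 = 131/16.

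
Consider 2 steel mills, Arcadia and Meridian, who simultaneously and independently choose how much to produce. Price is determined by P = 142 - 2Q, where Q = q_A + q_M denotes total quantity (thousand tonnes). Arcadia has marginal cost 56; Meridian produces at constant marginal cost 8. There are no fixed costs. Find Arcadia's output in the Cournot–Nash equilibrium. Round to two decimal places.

Arcadia's profit: π_A = (142 - 2Q)q_A - (56q_A). Setting ∂π_A/∂q_A = 0: 86 - 4q_A - 2(q_M) = 0.
Meridian's profit: π_M = (142 - 2Q)q_M - (8q_M). Setting ∂π_M/∂q_M = 0: 134 - 4q_M - 2(q_A) = 0.
Best responses: q_A = (86 - 2q_M)/4, q_M = (134 - 2q_A)/4.
Substituting one into the other gives q_A = 19/3 and q_M = 91/3.

6.33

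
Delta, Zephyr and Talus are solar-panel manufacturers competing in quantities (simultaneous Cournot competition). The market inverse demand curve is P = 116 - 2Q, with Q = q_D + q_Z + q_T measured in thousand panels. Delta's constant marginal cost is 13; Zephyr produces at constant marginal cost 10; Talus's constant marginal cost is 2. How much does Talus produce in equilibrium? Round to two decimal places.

16.63

Delta's profit: π_D = (116 - 2Q)q_D - (13q_D). Setting ∂π_D/∂q_D = 0: 103 - 4q_D - 2(q_Z + q_T) = 0.
Zephyr's profit: π_Z = (116 - 2Q)q_Z - (10q_Z). Setting ∂π_Z/∂q_Z = 0: 106 - 4q_Z - 2(q_D + q_T) = 0.
Talus's profit: π_T = (116 - 2Q)q_T - (2q_T). Setting ∂π_T/∂q_T = 0: 114 - 4q_T - 2(q_D + q_Z) = 0.
Adding the 3 first-order conditions: 323 − 8Q = 0, so Q = 323/8.
Back-substituting: q_D = (103 − 323/4)/2 = 89/8, q_Z = (106 − 323/4)/2 = 101/8, q_T = (114 − 323/4)/2 = 133/8.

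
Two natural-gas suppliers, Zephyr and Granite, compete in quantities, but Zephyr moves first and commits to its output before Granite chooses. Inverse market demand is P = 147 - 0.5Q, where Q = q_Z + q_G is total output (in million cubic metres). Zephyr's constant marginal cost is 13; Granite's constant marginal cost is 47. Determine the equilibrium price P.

55

The follower Granite best-responds to any q_Z: π_G = (147 - 0.5Q)q_G - 47q_G.
Setting the follower's marginal profit to zero, 100 - (1/2)q_Z - q_G = 0, i.e. q_G = (100 - (1/2)q_Z).
Zephyr substitutes q_G(q_Z) into its own profit: π_Z = q_Z(147 - (1/2)q_Z - (100 - (1/2)q_Z)/2) - 13q_Z = (97 - (1/4)q_Z)q_Z - 13q_Z.
Leader FOC: 84 - (1/2)q_Z = 0, so q_Z = 168.
Then q_G = (100 - (1/2)·168) = 16.
Total output Q = 184, so price P = 147 - (1/2)·184 = 55.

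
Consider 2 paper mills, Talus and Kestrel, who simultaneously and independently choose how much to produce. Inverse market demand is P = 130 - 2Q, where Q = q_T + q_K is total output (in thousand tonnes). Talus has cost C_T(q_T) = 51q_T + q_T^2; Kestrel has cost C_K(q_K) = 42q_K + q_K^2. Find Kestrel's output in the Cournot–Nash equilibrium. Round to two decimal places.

11.56

Talus's profit: π_T = (130 - 2Q)q_T - (51q_T + q_T²). Setting ∂π_T/∂q_T = 0: 79 - 6q_T - 2(q_K) = 0.
Kestrel's profit: π_K = (130 - 2Q)q_K - (42q_K + q_K²). Setting ∂π_K/∂q_K = 0: 88 - 6q_K - 2(q_T) = 0.
So q_T = (79 - 2q_K)/6 and q_K = (88 - 2q_T)/6.
Solving the pair: q_T = 149/16, q_K = 185/16.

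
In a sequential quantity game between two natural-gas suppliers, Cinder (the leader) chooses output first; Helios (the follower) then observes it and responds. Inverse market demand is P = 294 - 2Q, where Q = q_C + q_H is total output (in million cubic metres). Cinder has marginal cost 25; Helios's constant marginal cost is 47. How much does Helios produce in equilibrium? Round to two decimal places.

25.38

The follower Helios best-responds to any q_C: π_H = (294 - 2Q)q_H - 47q_H.
Setting the follower's marginal profit to zero, 247 - 2q_C - 4q_H = 0, i.e. q_H = (247 - 2q_C)/4.
The leader anticipates this reaction. Substituting into P = 294 - 2Q gives P = 341/2 - q_C, so π_C = (341/2 - q_C)q_C - 25q_C.
Maximising: ∂π_C/∂q_C = 291/2 - 2q_C = 0, giving q_C = 291/4.
Then q_H = (247 - 2·(291/4))/4 = 203/8.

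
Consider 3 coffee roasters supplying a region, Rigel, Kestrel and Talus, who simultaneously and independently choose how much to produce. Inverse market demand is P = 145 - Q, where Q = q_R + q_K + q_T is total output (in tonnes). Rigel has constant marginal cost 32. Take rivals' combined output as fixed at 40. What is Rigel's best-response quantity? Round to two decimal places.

36.50

With rivals' combined output fixed at 40, Rigel's profit is π_R = (145 - 40 - q_R)q_R - (32q_R) = (105 - q_R)q_R - (32q_R).
∂π_R/∂q_R = 73 - 2q_R = 0, so q_R = 73/2.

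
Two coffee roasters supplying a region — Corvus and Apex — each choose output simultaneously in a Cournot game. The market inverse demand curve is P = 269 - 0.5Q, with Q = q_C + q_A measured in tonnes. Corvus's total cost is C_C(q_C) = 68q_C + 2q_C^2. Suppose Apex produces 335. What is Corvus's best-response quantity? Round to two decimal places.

6.70

With the rival's output fixed at 335, Corvus's profit is π_C = (269 - (1/2)·335 - (1/2)q_C)q_C - (68q_C + 2q_C²) = (203/2 - (1/2)q_C)q_C - (68q_C + 2q_C²).
∂π_C/∂q_C = 67/2 - 5q_C = 0, so q_C = 67/10.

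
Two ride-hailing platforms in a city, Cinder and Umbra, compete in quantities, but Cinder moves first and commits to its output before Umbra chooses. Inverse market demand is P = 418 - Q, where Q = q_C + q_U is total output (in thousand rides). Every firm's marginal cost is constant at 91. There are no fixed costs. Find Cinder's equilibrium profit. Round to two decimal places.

Solve by backward induction. Given q_C, the follower Umbra maximises π_U = (418 - q_C - q_U)q_U - 91q_U.
∂π_U/∂q_U = 327 - q_C - 2q_U = 0 gives the reaction function q_U = (327 - q_C)/2.
Cinder substitutes q_U(q_C) into its own profit: π_C = q_C(418 - q_C - (327 - q_C)/2) - 91q_C = (509/2 - (1/2)q_C)q_C - 91q_C.
Leader FOC: 327/2 - q_C = 0, so q_C = 327/2.
Then q_U = (327 - 327/2)/2 = 327/4.
Price P = 418 - 981/4 = 691/4.
Cinder's profit: (691/4 - 91)·(327/2) = 13366.1250.

13366.13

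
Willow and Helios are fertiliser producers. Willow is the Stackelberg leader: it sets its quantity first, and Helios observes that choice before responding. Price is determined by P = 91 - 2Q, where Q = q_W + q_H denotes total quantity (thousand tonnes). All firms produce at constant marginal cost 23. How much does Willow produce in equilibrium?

17

The follower Helios best-responds to any q_W: π_H = (91 - 2Q)q_H - 23q_H.
∂π_H/∂q_H = 68 - 2q_W - 4q_H = 0 gives the reaction function q_H = (68 - 2q_W)/4.
Willow substitutes q_H(q_W) into its own profit: π_W = q_W(91 - 2q_W - (68 - 2q_W)/2) - 23q_W = (57 - q_W)q_W - 23q_W.
Maximising: ∂π_W/∂q_W = 34 - 2q_W = 0, giving q_W = 17.
Then q_H = (68 - 2·17)/4 = 17/2.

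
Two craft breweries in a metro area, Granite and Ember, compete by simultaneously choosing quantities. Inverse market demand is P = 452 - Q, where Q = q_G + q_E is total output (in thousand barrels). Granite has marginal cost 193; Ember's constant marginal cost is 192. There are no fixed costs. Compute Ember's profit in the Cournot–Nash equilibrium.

7569

Granite's profit: π_G = (452 - Q)q_G - (193q_G). Setting ∂π_G/∂q_G = 0: 259 - 2q_G - (q_E) = 0.
Ember's first-order condition: 260 - 2q_E - (q_G) = 0.
Rearranging gives the reaction functions q_G = (259 - q_E)/2 and q_E = (260 - q_G)/2.
Solving the pair: q_G = 86, q_E = 87.
Price P = 452 - 173 = 279.
Ember's profit: (279 - 192)·87 = 7569.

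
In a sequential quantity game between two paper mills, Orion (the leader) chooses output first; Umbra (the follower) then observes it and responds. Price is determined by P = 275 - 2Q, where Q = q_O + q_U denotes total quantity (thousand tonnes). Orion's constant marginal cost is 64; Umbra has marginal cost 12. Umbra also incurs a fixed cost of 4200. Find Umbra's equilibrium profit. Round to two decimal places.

Solve by backward induction. Given q_O, the follower Umbra maximises π_U = (275 - 2q_O - 2q_U)q_U - 12q_U.
Setting the follower's marginal profit to zero, 263 - 2q_O - 4q_U = 0, i.e. q_U = (263 - 2q_O)/4.
Orion substitutes q_U(q_O) into its own profit: π_O = q_O(275 - 2q_O - (263 - 2q_O)/2) - 64q_O = (287/2 - q_O)q_O - 64q_O.
The leader's first-order condition 159/2 - 2q_O = 0 yields q_O = 159/4.
Then q_U = (263 - 2·(159/4))/4 = 367/8.
Price P = 275 - 2·(685/8) = 415/4.
Umbra's profit: (415/4 - 12)·(367/8) - 4200 = 289/32.

9.03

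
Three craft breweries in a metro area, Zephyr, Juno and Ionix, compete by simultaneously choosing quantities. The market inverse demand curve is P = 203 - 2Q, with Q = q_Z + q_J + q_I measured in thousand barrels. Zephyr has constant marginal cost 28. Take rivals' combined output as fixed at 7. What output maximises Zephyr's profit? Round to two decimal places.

With rivals' combined output fixed at 7, Zephyr's profit is π_Z = (203 - 2·7 - 2q_Z)q_Z - (28q_Z) = (189 - 2q_Z)q_Z - (28q_Z).
∂π_Z/∂q_Z = 161 - 4q_Z = 0, so q_Z = 161/4.

40.25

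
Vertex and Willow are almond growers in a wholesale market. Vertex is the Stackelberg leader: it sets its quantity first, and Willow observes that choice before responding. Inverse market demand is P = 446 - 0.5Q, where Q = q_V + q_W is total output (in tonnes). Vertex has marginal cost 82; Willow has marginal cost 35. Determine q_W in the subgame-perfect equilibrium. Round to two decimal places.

Solve by backward induction. Given q_V, the follower Willow maximises π_W = (446 - (1/2)q_V - (1/2)q_W)q_W - 35q_W.
∂π_W/∂q_W = 411 - (1/2)q_V - q_W = 0 gives the reaction function q_W = (411 - (1/2)q_V).
The leader anticipates this reaction. Substituting into P = 446 - 0.5Q gives P = 481/2 - (1/4)q_V, so π_V = (481/2 - (1/4)q_V)q_V - 82q_V.
The leader's first-order condition 317/2 - (1/2)q_V = 0 yields q_V = 317.
Then q_W = (411 - (1/2)·317) = 505/2.

252.50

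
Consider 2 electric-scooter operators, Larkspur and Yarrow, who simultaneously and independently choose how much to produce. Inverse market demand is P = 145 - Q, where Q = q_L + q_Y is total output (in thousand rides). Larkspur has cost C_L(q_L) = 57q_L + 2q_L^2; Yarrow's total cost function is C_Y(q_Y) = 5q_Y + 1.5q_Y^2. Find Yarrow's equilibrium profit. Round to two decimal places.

1681.05

Larkspur's profit: π_L = (145 - Q)q_L - (57q_L + 2q_L²). Setting ∂π_L/∂q_L = 0: 88 - 6q_L - (q_Y) = 0.
Yarrow's first-order condition: 140 - 5q_Y - (q_L) = 0.
So q_L = (88 - q_Y)/6 and q_Y = (140 - q_L)/5.
Substituting one into the other gives q_L = 300/29 and q_Y = 752/29.
Price P = 145 - 1052/29 = 108.7241.
Yarrow's profit: 108.7241·(752/29) - 5·(752/29) - (3/2)(752/29)² = 1681.0464.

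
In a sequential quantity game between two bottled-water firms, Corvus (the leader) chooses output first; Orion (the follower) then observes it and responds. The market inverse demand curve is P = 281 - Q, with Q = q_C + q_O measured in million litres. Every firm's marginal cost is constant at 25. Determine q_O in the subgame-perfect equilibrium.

Solve by backward induction. Given q_C, the follower Orion maximises π_O = (281 - q_C - q_O)q_O - 25q_O.
∂π_O/∂q_O = 256 - q_C - 2q_O = 0 gives the reaction function q_O = (256 - q_C)/2.
The leader anticipates this reaction. Substituting into P = 281 - Q gives P = 153 - (1/2)q_C, so π_C = (153 - (1/2)q_C)q_C - 25q_C.
Maximising: ∂π_C/∂q_C = 128 - q_C = 0, giving q_C = 128.
Then q_O = (256 - 128)/2 = 64.

64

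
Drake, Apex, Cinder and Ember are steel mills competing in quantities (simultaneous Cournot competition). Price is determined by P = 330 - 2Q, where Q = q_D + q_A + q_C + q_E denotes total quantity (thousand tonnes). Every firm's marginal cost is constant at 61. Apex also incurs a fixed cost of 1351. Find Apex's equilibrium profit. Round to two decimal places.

96.22

A representative firm's profit is π_i = q_i(330 - 2Q) - 61q_i.
Setting ∂π_i/∂q_i = 0 with rivals' quantities fixed: 269 - 4q_i - 2·Σ_{j≠i} q_j = 0.
With identical firms every q_j equals q_i, so Σ_{j≠i} q_j = 3q_i and 269 = 10q_i, giving q_i = 269/10.
Price P = 330 - 2·(538/5) = 574/5.
Apex's profit: (574/5 - 61)·(269/10) - 1351 = 96.2200.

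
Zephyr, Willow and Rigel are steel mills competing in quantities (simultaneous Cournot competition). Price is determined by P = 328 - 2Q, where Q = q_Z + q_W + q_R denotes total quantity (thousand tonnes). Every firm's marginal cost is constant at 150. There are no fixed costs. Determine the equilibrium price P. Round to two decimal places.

194.50

Each firm earns π_i = (328 - 2Q)q_i - 150q_i.
Setting ∂π_i/∂q_i = 0 with rivals' quantities fixed: 178 - 4q_i - 2·Σ_{j≠i} q_j = 0.
With identical firms every q_j equals q_i, so Σ_{j≠i} q_j = 2q_i and 178 = 8q_i, giving q_i = 89/4.
Total output Q = 267/4, so price P = 328 - 2·(267/4) = 389/2.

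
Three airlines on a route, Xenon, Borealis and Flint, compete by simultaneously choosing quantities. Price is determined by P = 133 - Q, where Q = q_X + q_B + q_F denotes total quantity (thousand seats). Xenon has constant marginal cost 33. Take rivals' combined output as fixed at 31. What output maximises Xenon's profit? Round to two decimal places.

With rivals' combined output fixed at 31, Xenon's profit is π_X = (133 - 31 - q_X)q_X - (33q_X) = (102 - q_X)q_X - (33q_X).
∂π_X/∂q_X = 69 - 2q_X = 0, so q_X = 69/2.

34.50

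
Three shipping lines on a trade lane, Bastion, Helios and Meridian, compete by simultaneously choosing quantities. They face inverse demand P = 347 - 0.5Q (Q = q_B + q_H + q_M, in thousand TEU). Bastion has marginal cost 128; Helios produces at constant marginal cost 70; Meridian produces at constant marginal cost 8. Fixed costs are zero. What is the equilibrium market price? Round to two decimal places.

Bastion's profit: π_B = (347 - 0.5Q)q_B - (128q_B). Setting ∂π_B/∂q_B = 0: 219 - q_B - (1/2)(q_H + q_M) = 0.
Helios's profit: π_H = (347 - 0.5Q)q_H - (70q_H). Setting ∂π_H/∂q_H = 0: 277 - q_H - (1/2)(q_B + q_M) = 0.
Meridian's first-order condition: 339 - q_M - (1/2)(q_B + q_H) = 0.
Summing all 3 equations gives 835 − 2Q = 0, hence Q = 835/2.
Back-substituting: q_B = (219 − 835/4)/(1/2) = 41/2, q_H = (277 − 835/4)/(1/2) = 273/2, q_M = (339 − 835/4)/(1/2) = 521/2.
Total output Q = 835/2, so price P = 347 - (1/2)·(835/2) = 553/4.

138.25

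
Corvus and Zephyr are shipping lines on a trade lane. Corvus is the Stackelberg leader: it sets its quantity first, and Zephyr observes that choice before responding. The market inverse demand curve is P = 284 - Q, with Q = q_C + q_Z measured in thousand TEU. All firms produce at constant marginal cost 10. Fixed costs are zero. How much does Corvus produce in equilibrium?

137

The follower Zephyr best-responds to any q_C: π_Z = (284 - Q)q_Z - 10q_Z.
∂π_Z/∂q_Z = 274 - q_C - 2q_Z = 0 gives the reaction function q_Z = (274 - q_C)/2.
Corvus substitutes q_Z(q_C) into its own profit: π_C = q_C(284 - q_C - (274 - q_C)/2) - 10q_C = (147 - (1/2)q_C)q_C - 10q_C.
The leader's first-order condition 137 - q_C = 0 yields q_C = 137.
Then q_Z = (274 - 137)/2 = 137/2.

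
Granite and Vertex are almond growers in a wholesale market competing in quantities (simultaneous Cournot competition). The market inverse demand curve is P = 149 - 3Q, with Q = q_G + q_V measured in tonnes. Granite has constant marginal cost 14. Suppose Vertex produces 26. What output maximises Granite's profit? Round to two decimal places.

9.50

With the rival's output fixed at 26, Granite's profit is π_G = (149 - 3·26 - 3q_G)q_G - (14q_G) = (71 - 3q_G)q_G - (14q_G).
∂π_G/∂q_G = 57 - 6q_G = 0, so q_G = 19/2.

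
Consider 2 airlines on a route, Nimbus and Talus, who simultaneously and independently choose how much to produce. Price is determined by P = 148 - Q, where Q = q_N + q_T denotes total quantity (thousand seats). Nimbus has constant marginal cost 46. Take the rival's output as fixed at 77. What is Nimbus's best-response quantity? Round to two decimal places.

12.50

With the rival's output fixed at 77, Nimbus's profit is π_N = (148 - 77 - q_N)q_N - (46q_N) = (71 - q_N)q_N - (46q_N).
∂π_N/∂q_N = 25 - 2q_N = 0, so q_N = 25/2.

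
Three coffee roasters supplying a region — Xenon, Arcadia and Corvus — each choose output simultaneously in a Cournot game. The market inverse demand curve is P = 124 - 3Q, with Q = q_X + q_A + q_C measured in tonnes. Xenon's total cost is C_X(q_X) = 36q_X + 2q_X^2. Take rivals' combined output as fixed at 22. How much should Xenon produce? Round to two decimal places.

2.20

With rivals' combined output fixed at 22, Xenon's profit is π_X = (124 - 3·22 - 3q_X)q_X - (36q_X + 2q_X²) = (58 - 3q_X)q_X - (36q_X + 2q_X²).
∂π_X/∂q_X = 22 - 10q_X = 0, so q_X = 11/5.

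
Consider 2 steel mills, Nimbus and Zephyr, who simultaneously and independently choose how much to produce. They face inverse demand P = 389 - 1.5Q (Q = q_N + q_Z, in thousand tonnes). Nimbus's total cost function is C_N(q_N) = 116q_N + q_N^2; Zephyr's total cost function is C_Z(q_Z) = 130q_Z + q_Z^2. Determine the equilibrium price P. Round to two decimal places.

Nimbus's profit: π_N = (389 - 1.5Q)q_N - (116q_N + q_N²). Setting ∂π_N/∂q_N = 0: 273 - 5q_N - (3/2)(q_Z) = 0.
Zephyr's profit: π_Z = (389 - 1.5Q)q_Z - (130q_Z + q_Z²). Setting ∂π_Z/∂q_Z = 0: 259 - 5q_Z - (3/2)(q_N) = 0.
Rearranging gives the reaction functions q_N = (273 - (3/2)q_Z)/5 and q_Z = (259 - (3/2)q_N)/5.
Substituting one into the other gives q_N = 558/13 and q_Z = 506/13.
Total output Q = 1064/13, so price P = 389 - (3/2)·(1064/13) = 266.2308.

266.23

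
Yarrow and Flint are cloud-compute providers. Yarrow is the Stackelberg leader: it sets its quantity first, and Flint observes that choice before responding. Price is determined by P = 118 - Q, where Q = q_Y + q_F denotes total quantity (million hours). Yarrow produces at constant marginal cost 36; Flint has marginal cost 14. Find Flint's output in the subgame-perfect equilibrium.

Solve by backward induction. Given q_Y, the follower Flint maximises π_F = (118 - q_Y - q_F)q_F - 14q_F.
Setting the follower's marginal profit to zero, 104 - q_Y - 2q_F = 0, i.e. q_F = (104 - q_Y)/2.
The leader anticipates this reaction. Substituting into P = 118 - Q gives P = 66 - (1/2)q_Y, so π_Y = (66 - (1/2)q_Y)q_Y - 36q_Y.
Leader FOC: 30 - q_Y = 0, so q_Y = 30.
Then q_F = (104 - 30)/2 = 37.

37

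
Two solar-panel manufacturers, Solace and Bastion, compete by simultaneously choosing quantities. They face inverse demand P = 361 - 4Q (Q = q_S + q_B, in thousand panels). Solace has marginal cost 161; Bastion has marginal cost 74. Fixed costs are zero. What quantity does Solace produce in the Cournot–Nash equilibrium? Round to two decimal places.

9.42

Solace's profit: π_S = (361 - 4Q)q_S - (161q_S). Setting ∂π_S/∂q_S = 0: 200 - 8q_S - 4(q_B) = 0.
Bastion's first-order condition: 287 - 8q_B - 4(q_S) = 0.
So q_S = (200 - 4q_B)/8 and q_B = (287 - 4q_S)/8.
Substituting one into the other gives q_S = 113/12 and q_B = 187/6.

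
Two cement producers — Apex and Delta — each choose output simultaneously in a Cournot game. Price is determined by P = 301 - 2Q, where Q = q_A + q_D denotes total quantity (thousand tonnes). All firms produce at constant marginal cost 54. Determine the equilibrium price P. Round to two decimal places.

136.33

A representative firm's profit is π_i = q_i(301 - 2Q) - 54q_i.
Setting ∂π_i/∂q_i = 0 with rivals' quantities fixed: 247 - 4q_i - 2q_j = 0.
By symmetry each firm produces the same amount; substituting q_j = q_i yields q_i = 247/6.
Total output Q = 247/3, so price P = 301 - 2·(247/3) = 409/3.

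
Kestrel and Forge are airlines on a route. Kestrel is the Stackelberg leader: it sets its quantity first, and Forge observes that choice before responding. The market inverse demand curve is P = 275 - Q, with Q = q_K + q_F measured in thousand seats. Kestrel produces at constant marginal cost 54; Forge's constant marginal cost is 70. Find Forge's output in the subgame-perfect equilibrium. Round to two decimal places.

43.25

The follower Forge best-responds to any q_K: π_F = (275 - Q)q_F - 70q_F.
Setting the follower's marginal profit to zero, 205 - q_K - 2q_F = 0, i.e. q_F = (205 - q_K)/2.
The leader anticipates this reaction. Substituting into P = 275 - Q gives P = 345/2 - (1/2)q_K, so π_K = (345/2 - (1/2)q_K)q_K - 54q_K.
The leader's first-order condition 237/2 - q_K = 0 yields q_K = 237/2.
Then q_F = (205 - 237/2)/2 = 173/4.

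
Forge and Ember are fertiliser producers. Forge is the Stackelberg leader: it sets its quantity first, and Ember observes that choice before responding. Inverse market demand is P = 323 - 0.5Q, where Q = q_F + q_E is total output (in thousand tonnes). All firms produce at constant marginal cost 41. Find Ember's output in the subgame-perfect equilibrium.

141

Solve by backward induction. Given q_F, the follower Ember maximises π_E = (323 - (1/2)q_F - (1/2)q_E)q_E - 41q_E.
Follower FOC: 282 - (1/2)q_F - q_E = 0, so q_E(q_F) = (282 - (1/2)q_F).
The leader anticipates this reaction. Substituting into P = 323 - 0.5Q gives P = 182 - (1/4)q_F, so π_F = (182 - (1/4)q_F)q_F - 41q_F.
Leader FOC: 141 - (1/2)q_F = 0, so q_F = 282.
Then q_E = (282 - (1/2)·282) = 141.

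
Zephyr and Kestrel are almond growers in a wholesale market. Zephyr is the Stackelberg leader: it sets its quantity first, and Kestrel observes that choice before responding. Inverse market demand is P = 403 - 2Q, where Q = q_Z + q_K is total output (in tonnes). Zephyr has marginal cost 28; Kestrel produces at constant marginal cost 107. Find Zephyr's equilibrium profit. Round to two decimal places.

12882.25

The follower Kestrel best-responds to any q_Z: π_K = (403 - 2Q)q_K - 107q_K.
Follower FOC: 296 - 2q_Z - 4q_K = 0, so q_K(q_Z) = (296 - 2q_Z)/4.
The leader anticipates this reaction. Substituting into P = 403 - 2Q gives P = 255 - q_Z, so π_Z = (255 - q_Z)q_Z - 28q_Z.
The leader's first-order condition 227 - 2q_Z = 0 yields q_Z = 227/2.
Then q_K = (296 - 2·(227/2))/4 = 69/4.
Price P = 403 - 2·(523/4) = 283/2.
Zephyr's profit: (283/2 - 28)·(227/2) = 12882.2500.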